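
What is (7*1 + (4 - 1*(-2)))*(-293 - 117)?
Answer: -5330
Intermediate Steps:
(7*1 + (4 - 1*(-2)))*(-293 - 117) = (7 + (4 + 2))*(-410) = (7 + 6)*(-410) = 13*(-410) = -5330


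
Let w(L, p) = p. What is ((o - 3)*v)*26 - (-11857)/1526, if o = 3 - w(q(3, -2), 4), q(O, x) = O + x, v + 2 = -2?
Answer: 646673/1526 ≈ 423.77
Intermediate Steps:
v = -4 (v = -2 - 2 = -4)
o = -1 (o = 3 - 1*4 = 3 - 4 = -1)
((o - 3)*v)*26 - (-11857)/1526 = ((-1 - 3)*(-4))*26 - (-11857)/1526 = -4*(-4)*26 - (-11857)/1526 = 16*26 - 1*(-11857/1526) = 416 + 11857/1526 = 646673/1526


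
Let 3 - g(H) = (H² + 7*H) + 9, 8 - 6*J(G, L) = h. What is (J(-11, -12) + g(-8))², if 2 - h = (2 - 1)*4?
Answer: 1369/9 ≈ 152.11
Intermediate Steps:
h = -2 (h = 2 - (2 - 1)*4 = 2 - 4 = -2)
J(G, L) = 5/3 (J(G, L) = 4/3 - ⅙*(-2) = 4/3 + ⅓ = 5/3)
g(H) = -6 - H² - 7*H (g(H) = 3 - ((H² + 7*H) + 9) = 3 - (9 + H² + 7*H) = 3 + (-9 - H² - 7*H) = -6 - H² - 7*H)
(J(-11, -12) + g(-8))² = (5/3 + (-6 - 1*(-8)² - 7*(-8)))² = (5/3 + (-6 - 1*64 + 56))² = (5/3 + (-6 - 64 + 56))² = (5/3 - 14)² = (-37/3)² = 1369/9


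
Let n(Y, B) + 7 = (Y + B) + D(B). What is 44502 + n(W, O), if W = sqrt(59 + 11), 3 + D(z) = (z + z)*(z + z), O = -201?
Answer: 205895 + sqrt(70) ≈ 2.0590e+5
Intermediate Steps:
D(z) = -3 + 4*z**2 (D(z) = -3 + (z + z)*(z + z) = -3 + (2*z)*(2*z) = -3 + 4*z**2)
W = sqrt(70) ≈ 8.3666
n(Y, B) = -10 + B + Y + 4*B**2 (n(Y, B) = -7 + ((Y + B) + (-3 + 4*B**2)) = -7 + ((B + Y) + (-3 + 4*B**2)) = -7 + (-3 + B + Y + 4*B**2) = -10 + B + Y + 4*B**2)
44502 + n(W, O) = 44502 + (-10 - 201 + sqrt(70) + 4*(-201)**2) = 44502 + (-10 - 201 + sqrt(70) + 4*40401) = 44502 + (-10 - 201 + sqrt(70) + 161604) = 44502 + (161393 + sqrt(70)) = 205895 + sqrt(70)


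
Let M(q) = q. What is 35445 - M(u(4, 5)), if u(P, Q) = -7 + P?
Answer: 35448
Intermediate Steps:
35445 - M(u(4, 5)) = 35445 - (-7 + 4) = 35445 - 1*(-3) = 35445 + 3 = 35448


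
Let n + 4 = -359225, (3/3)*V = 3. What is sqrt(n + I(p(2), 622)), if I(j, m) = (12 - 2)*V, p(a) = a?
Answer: 3*I*sqrt(39911) ≈ 599.33*I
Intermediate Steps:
V = 3
I(j, m) = 30 (I(j, m) = (12 - 2)*3 = 10*3 = 30)
n = -359229 (n = -4 - 359225 = -359229)
sqrt(n + I(p(2), 622)) = sqrt(-359229 + 30) = sqrt(-359199) = 3*I*sqrt(39911)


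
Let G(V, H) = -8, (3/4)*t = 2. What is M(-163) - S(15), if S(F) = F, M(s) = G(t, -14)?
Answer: -23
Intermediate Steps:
t = 8/3 (t = (4/3)*2 = 8/3 ≈ 2.6667)
M(s) = -8
M(-163) - S(15) = -8 - 1*15 = -8 - 15 = -23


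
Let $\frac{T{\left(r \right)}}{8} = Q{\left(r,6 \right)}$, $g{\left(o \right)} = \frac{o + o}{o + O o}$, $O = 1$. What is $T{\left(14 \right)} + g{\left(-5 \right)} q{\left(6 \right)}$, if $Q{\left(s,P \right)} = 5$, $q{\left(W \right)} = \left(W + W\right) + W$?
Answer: $58$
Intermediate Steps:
$q{\left(W \right)} = 3 W$ ($q{\left(W \right)} = 2 W + W = 3 W$)
$g{\left(o \right)} = 1$ ($g{\left(o \right)} = \frac{o + o}{o + 1 o} = \frac{2 o}{o + o} = \frac{2 o}{2 o} = 2 o \frac{1}{2 o} = 1$)
$T{\left(r \right)} = 40$ ($T{\left(r \right)} = 8 \cdot 5 = 40$)
$T{\left(14 \right)} + g{\left(-5 \right)} q{\left(6 \right)} = 40 + 1 \cdot 3 \cdot 6 = 40 + 1 \cdot 18 = 40 + 18 = 58$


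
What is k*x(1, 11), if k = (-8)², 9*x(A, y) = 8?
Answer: 512/9 ≈ 56.889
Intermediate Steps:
x(A, y) = 8/9 (x(A, y) = (⅑)*8 = 8/9)
k = 64
k*x(1, 11) = 64*(8/9) = 512/9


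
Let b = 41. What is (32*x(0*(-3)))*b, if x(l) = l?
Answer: 0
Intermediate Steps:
(32*x(0*(-3)))*b = (32*(0*(-3)))*41 = (32*0)*41 = 0*41 = 0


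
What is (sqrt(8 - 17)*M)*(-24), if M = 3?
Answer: -216*I ≈ -216.0*I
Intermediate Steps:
(sqrt(8 - 17)*M)*(-24) = (sqrt(8 - 17)*3)*(-24) = (sqrt(-9)*3)*(-24) = ((3*I)*3)*(-24) = (9*I)*(-24) = -216*I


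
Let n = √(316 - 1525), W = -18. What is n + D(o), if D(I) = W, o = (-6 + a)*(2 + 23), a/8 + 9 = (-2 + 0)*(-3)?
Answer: -18 + I*√1209 ≈ -18.0 + 34.771*I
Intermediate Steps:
a = -24 (a = -72 + 8*((-2 + 0)*(-3)) = -72 + 8*(-2*(-3)) = -72 + 8*6 = -72 + 48 = -24)
o = -750 (o = (-6 - 24)*(2 + 23) = -30*25 = -750)
D(I) = -18
n = I*√1209 (n = √(-1209) = I*√1209 ≈ 34.771*I)
n + D(o) = I*√1209 - 18 = -18 + I*√1209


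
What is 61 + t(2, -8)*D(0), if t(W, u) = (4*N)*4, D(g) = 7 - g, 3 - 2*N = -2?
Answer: 341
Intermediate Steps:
N = 5/2 (N = 3/2 - 1/2*(-2) = 3/2 + 1 = 5/2 ≈ 2.5000)
t(W, u) = 40 (t(W, u) = (4*(5/2))*4 = 10*4 = 40)
61 + t(2, -8)*D(0) = 61 + 40*(7 - 1*0) = 61 + 40*(7 + 0) = 61 + 40*7 = 61 + 280 = 341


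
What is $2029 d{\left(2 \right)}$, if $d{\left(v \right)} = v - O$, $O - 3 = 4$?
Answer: $-10145$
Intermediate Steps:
$O = 7$ ($O = 3 + 4 = 7$)
$d{\left(v \right)} = -7 + v$ ($d{\left(v \right)} = v - 7 = -7 + v$)
$2029 d{\left(2 \right)} = 2029 \left(-7 + 2\right) = 2029 \left(-5\right) = -10145$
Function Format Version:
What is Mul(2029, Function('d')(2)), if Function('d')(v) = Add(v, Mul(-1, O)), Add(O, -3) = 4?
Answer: -10145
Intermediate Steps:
O = 7 (O = Add(3, 4) = 7)
Function('d')(v) = Add(-7, v) (Function('d')(v) = Add(v, Mul(-1, 7)) = Add(v, -7) = Add(-7, v))
Mul(2029, Function('d')(2)) = Mul(2029, Add(-7, 2)) = Mul(2029, -5) = -10145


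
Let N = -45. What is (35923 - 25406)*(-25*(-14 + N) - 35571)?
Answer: -358587632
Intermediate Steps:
(35923 - 25406)*(-25*(-14 + N) - 35571) = (35923 - 25406)*(-25*(-14 - 45) - 35571) = 10517*(-25*(-59) - 35571) = 10517*(1475 - 35571) = 10517*(-34096) = -358587632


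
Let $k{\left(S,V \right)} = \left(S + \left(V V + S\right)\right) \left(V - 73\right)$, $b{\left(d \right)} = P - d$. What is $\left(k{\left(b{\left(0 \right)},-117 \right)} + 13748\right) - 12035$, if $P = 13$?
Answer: $-2604137$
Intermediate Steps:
$b{\left(d \right)} = 13 - d$
$k{\left(S,V \right)} = \left(-73 + V\right) \left(V^{2} + 2 S\right)$ ($k{\left(S,V \right)} = \left(S + \left(V^{2} + S\right)\right) \left(-73 + V\right) = \left(S + \left(S + V^{2}\right)\right) \left(-73 + V\right) = \left(V^{2} + 2 S\right) \left(-73 + V\right) = \left(-73 + V\right) \left(V^{2} + 2 S\right)$)
$\left(k{\left(b{\left(0 \right)},-117 \right)} + 13748\right) - 12035 = \left(\left(\left(-117\right)^{3} - 146 \left(13 - 0\right) - 73 \left(-117\right)^{2} + 2 \left(13 - 0\right) \left(-117\right)\right) + 13748\right) - 12035 = \left(\left(-1601613 - 146 \left(13 + 0\right) - 999297 + 2 \left(13 + 0\right) \left(-117\right)\right) + 13748\right) - 12035 = \left(\left(-1601613 - 1898 - 999297 + 2 \cdot 13 \left(-117\right)\right) + 13748\right) - 12035 = \left(\left(-1601613 - 1898 - 999297 - 3042\right) + 13748\right) - 12035 = \left(-2605850 + 13748\right) - 12035 = -2592102 - 12035 = -2604137$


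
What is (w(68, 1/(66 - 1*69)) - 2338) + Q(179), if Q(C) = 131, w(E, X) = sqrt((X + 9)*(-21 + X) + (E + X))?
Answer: -2207 + I*sqrt(1055)/3 ≈ -2207.0 + 10.827*I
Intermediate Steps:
w(E, X) = sqrt(E + X + (-21 + X)*(9 + X)) (w(E, X) = sqrt((9 + X)*(-21 + X) + (E + X)) = sqrt((-21 + X)*(9 + X) + (E + X)) = sqrt(E + X + (-21 + X)*(9 + X)))
(w(68, 1/(66 - 1*69)) - 2338) + Q(179) = (sqrt(-189 + 68 + (1/(66 - 1*69))**2 - 11/(66 - 1*69)) - 2338) + 131 = (sqrt(-189 + 68 + (1/(66 - 69))**2 - 11/(66 - 69)) - 2338) + 131 = (sqrt(-189 + 68 + (1/(-3))**2 - 11/(-3)) - 2338) + 131 = (sqrt(-189 + 68 + (-1/3)**2 - 11*(-1/3)) - 2338) + 131 = (sqrt(-189 + 68 + 1/9 + 11/3) - 2338) + 131 = (sqrt(-1055/9) - 2338) + 131 = (I*sqrt(1055)/3 - 2338) + 131 = (-2338 + I*sqrt(1055)/3) + 131 = -2207 + I*sqrt(1055)/3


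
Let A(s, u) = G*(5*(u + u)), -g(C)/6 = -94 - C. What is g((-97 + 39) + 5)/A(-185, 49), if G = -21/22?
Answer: -902/1715 ≈ -0.52595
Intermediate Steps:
G = -21/22 (G = -21*1/22 = -21/22 ≈ -0.95455)
g(C) = 564 + 6*C (g(C) = -6*(-94 - C) = 564 + 6*C)
A(s, u) = -105*u/11 (A(s, u) = -105*(u + u)/22 = -105*2*u/22 = -105*u/11)
g((-97 + 39) + 5)/A(-185, 49) = (564 + 6*((-97 + 39) + 5))/((-105/11*49)) = (564 + 6*(-58 + 5))/(-5145/11) = (564 + 6*(-53))*(-11/5145) = (564 - 318)*(-11/5145) = 246*(-11/5145) = -902/1715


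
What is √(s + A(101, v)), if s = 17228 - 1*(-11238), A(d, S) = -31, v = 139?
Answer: 11*√235 ≈ 168.63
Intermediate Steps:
s = 28466 (s = 17228 + 11238 = 28466)
√(s + A(101, v)) = √(28466 - 31) = √28435 = 11*√235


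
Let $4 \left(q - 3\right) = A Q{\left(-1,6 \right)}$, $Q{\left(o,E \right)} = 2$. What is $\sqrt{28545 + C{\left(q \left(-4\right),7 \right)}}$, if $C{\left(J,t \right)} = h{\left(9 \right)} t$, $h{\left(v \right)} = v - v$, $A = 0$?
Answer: $\sqrt{28545} \approx 168.95$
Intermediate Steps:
$h{\left(v \right)} = 0$
$q = 3$ ($q = 3 + \frac{0 \cdot 2}{4} = 3 + \frac{1}{4} \cdot 0 = 3 + 0 = 3$)
$C{\left(J,t \right)} = 0$ ($C{\left(J,t \right)} = 0 t = 0$)
$\sqrt{28545 + C{\left(q \left(-4\right),7 \right)}} = \sqrt{28545 + 0} = \sqrt{28545}$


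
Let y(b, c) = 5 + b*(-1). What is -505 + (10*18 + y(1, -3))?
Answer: -321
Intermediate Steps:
y(b, c) = 5 - b
-505 + (10*18 + y(1, -3)) = -505 + (10*18 + (5 - 1*1)) = -505 + (180 + (5 - 1)) = -505 + (180 + 4) = -505 + 184 = -321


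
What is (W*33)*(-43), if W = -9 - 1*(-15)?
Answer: -8514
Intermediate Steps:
W = 6 (W = -9 + 15 = 6)
(W*33)*(-43) = (6*33)*(-43) = 198*(-43) = -8514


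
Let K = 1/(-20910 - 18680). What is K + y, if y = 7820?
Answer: 309593799/39590 ≈ 7820.0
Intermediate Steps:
K = -1/39590 (K = 1/(-39590) = -1/39590 ≈ -2.5259e-5)
K + y = -1/39590 + 7820 = 309593799/39590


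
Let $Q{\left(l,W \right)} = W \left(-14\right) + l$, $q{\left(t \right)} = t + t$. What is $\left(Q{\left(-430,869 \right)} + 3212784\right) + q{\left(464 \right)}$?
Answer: $3201116$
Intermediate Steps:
$q{\left(t \right)} = 2 t$
$Q{\left(l,W \right)} = l - 14 W$ ($Q{\left(l,W \right)} = - 14 W + l = l - 14 W$)
$\left(Q{\left(-430,869 \right)} + 3212784\right) + q{\left(464 \right)} = \left(\left(-430 - 12166\right) + 3212784\right) + 2 \cdot 464 = \left(\left(-430 - 12166\right) + 3212784\right) + 928 = \left(-12596 + 3212784\right) + 928 = 3200188 + 928 = 3201116$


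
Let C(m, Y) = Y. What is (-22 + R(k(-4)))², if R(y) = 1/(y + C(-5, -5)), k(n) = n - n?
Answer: 12321/25 ≈ 492.84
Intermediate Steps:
k(n) = 0
R(y) = 1/(-5 + y) (R(y) = 1/(y - 5) = 1/(-5 + y))
(-22 + R(k(-4)))² = (-22 + 1/(-5 + 0))² = (-22 + 1/(-5))² = (-22 - ⅕)² = (-111/5)² = 12321/25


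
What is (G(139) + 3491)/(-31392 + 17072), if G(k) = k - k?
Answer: -3491/14320 ≈ -0.24378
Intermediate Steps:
G(k) = 0
(G(139) + 3491)/(-31392 + 17072) = (0 + 3491)/(-31392 + 17072) = 3491/(-14320) = 3491*(-1/14320) = -3491/14320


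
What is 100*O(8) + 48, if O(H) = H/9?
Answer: 1232/9 ≈ 136.89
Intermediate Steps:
O(H) = H/9 (O(H) = H*(1/9) = H/9)
100*O(8) + 48 = 100*((1/9)*8) + 48 = 100*(8/9) + 48 = 800/9 + 48 = 1232/9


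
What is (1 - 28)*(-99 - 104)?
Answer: 5481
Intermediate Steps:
(1 - 28)*(-99 - 104) = -27*(-203) = 5481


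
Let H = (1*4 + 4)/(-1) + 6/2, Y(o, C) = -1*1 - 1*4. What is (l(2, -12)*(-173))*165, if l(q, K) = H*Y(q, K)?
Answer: -713625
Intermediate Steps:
Y(o, C) = -5 (Y(o, C) = -1 - 4 = -5)
H = -5 (H = (4 + 4)*(-1) + 6*(½) = 8*(-1) + 3 = -8 + 3 = -5)
l(q, K) = 25 (l(q, K) = -5*(-5) = 25)
(l(2, -12)*(-173))*165 = (25*(-173))*165 = -4325*165 = -713625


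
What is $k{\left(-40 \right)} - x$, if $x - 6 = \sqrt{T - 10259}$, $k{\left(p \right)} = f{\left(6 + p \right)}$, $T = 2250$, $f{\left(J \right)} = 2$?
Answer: $-4 - i \sqrt{8009} \approx -4.0 - 89.493 i$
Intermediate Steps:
$k{\left(p \right)} = 2$
$x = 6 + i \sqrt{8009}$ ($x = 6 + \sqrt{2250 - 10259} = 6 + \sqrt{-8009} = 6 + i \sqrt{8009} \approx 6.0 + 89.493 i$)
$k{\left(-40 \right)} - x = 2 - \left(6 + i \sqrt{8009}\right) = -4 - i \sqrt{8009}$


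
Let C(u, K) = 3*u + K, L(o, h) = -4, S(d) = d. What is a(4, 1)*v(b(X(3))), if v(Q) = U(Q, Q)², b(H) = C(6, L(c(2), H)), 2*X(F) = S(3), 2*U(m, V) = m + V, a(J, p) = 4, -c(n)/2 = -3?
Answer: 784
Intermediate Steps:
c(n) = 6 (c(n) = -2*(-3) = 6)
U(m, V) = V/2 + m/2 (U(m, V) = (m + V)/2 = (V + m)/2 = V/2 + m/2)
X(F) = 3/2 (X(F) = (½)*3 = 3/2)
C(u, K) = K + 3*u
b(H) = 14 (b(H) = -4 + 3*6 = -4 + 18 = 14)
v(Q) = Q² (v(Q) = (Q/2 + Q/2)² = Q²)
a(4, 1)*v(b(X(3))) = 4*14² = 4*196 = 784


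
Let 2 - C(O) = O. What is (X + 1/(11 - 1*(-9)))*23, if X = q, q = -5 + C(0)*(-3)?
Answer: -5037/20 ≈ -251.85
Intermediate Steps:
C(O) = 2 - O
q = -11 (q = -5 + (2 - 1*0)*(-3) = -5 + (2 + 0)*(-3) = -5 + 2*(-3) = -5 - 6 = -11)
X = -11
(X + 1/(11 - 1*(-9)))*23 = (-11 + 1/(11 - 1*(-9)))*23 = (-11 + 1/(11 + 9))*23 = (-11 + 1/20)*23 = -219/20*23 = -5037/20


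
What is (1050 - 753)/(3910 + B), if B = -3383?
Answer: 297/527 ≈ 0.56357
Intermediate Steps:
(1050 - 753)/(3910 + B) = (1050 - 753)/(3910 - 3383) = 297/527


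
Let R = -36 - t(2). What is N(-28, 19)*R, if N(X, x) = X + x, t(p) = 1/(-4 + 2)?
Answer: 639/2 ≈ 319.50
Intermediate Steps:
t(p) = -1/2 (t(p) = 1/(-2) = -1/2)
R = -71/2 (R = -36 - 1*(-1/2) = -36 + 1/2 = -71/2 ≈ -35.500)
N(-28, 19)*R = (-28 + 19)*(-71/2) = -9*(-71/2) = 639/2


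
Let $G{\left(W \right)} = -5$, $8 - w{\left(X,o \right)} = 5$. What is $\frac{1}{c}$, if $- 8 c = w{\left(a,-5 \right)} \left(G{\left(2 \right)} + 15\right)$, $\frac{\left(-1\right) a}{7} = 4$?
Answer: $- \frac{4}{15} \approx -0.26667$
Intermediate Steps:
$a = -28$ ($a = \left(-7\right) 4 = -28$)
$w{\left(X,o \right)} = 3$ ($w{\left(X,o \right)} = 8 - 5 = 3$)
$c = - \frac{15}{4}$ ($c = - \frac{3 \left(-5 + 15\right)}{8} = - \frac{3 \cdot 10}{8} = \left(- \frac{1}{8}\right) 30 = - \frac{15}{4} \approx -3.75$)
$\frac{1}{c} = \frac{1}{- \frac{15}{4}} = - \frac{4}{15}$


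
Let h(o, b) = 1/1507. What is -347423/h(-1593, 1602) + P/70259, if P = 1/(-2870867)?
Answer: -105605577489292736934/201704244553 ≈ -5.2357e+8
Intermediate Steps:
h(o, b) = 1/1507
P = -1/2870867 ≈ -3.4833e-7
-347423/h(-1593, 1602) + P/70259 = -347423/1/1507 - 1/2870867/70259 = -347423*1507 - 1/2870867*1/70259 = -523566461 - 1/201704244553 = -105605577489292736934/201704244553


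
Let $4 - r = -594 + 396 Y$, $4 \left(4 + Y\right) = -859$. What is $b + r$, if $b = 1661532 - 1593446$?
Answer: $155309$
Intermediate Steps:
$Y = - \frac{875}{4}$ ($Y = -4 + \frac{1}{4} \left(-859\right) = -4 - \frac{859}{4} = - \frac{875}{4} \approx -218.75$)
$b = 68086$
$r = 87223$ ($r = 4 - \left(-594 + 396 \left(- \frac{875}{4}\right)\right) = 4 - \left(-594 - 86625\right) = 4 - -87219 = 4 + 87219 = 87223$)
$b + r = 68086 + 87223 = 155309$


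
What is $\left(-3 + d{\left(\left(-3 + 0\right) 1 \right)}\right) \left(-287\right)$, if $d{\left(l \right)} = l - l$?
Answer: $861$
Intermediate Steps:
$d{\left(l \right)} = 0$
$\left(-3 + d{\left(\left(-3 + 0\right) 1 \right)}\right) \left(-287\right) = \left(-3 + 0\right) \left(-287\right) = \left(-3\right) \left(-287\right) = 861$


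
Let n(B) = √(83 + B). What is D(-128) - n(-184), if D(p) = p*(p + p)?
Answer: 32768 - I*√101 ≈ 32768.0 - 10.05*I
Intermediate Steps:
D(p) = 2*p² (D(p) = p*(2*p) = 2*p²)
D(-128) - n(-184) = 2*(-128)² - √(83 - 184) = 2*16384 - √(-101) = 32768 - I*√101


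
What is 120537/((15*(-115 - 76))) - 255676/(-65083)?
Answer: -2370799277/62154265 ≈ -38.144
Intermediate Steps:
120537/((15*(-115 - 76))) - 255676/(-65083) = 120537/((15*(-191))) - 255676*(-1/65083) = 120537/(-2865) + 255676/65083 = 120537*(-1/2865) + 255676/65083 = -40179/955 + 255676/65083 = -2370799277/62154265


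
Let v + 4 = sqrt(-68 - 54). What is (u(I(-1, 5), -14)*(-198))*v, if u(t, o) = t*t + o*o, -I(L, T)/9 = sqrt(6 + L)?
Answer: 475992 - 118998*I*sqrt(122) ≈ 4.7599e+5 - 1.3144e+6*I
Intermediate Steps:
I(L, T) = -9*sqrt(6 + L)
v = -4 + I*sqrt(122) (v = -4 + sqrt(-68 - 54) = -4 + sqrt(-122) = -4 + I*sqrt(122) ≈ -4.0 + 11.045*I)
u(t, o) = o**2 + t**2 (u(t, o) = t**2 + o**2 = o**2 + t**2)
(u(I(-1, 5), -14)*(-198))*v = (((-14)**2 + (-9*sqrt(6 - 1))**2)*(-198))*(-4 + I*sqrt(122)) = ((196 + (-9*sqrt(5))**2)*(-198))*(-4 + I*sqrt(122)) = ((196 + 405)*(-198))*(-4 + I*sqrt(122)) = (601*(-198))*(-4 + I*sqrt(122)) = -118998*(-4 + I*sqrt(122)) = 475992 - 118998*I*sqrt(122)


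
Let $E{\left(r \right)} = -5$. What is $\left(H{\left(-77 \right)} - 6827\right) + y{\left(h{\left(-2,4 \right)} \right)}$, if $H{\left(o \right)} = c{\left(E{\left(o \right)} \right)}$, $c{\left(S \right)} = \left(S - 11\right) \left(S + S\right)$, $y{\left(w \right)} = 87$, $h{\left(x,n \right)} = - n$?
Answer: $-6580$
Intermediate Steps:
$c{\left(S \right)} = 2 S \left(-11 + S\right)$ ($c{\left(S \right)} = \left(-11 + S\right) 2 S = 2 S \left(-11 + S\right)$)
$H{\left(o \right)} = 160$ ($H{\left(o \right)} = 2 \left(-5\right) \left(-11 - 5\right) = 2 \left(-5\right) \left(-16\right) = 160$)
$\left(H{\left(-77 \right)} - 6827\right) + y{\left(h{\left(-2,4 \right)} \right)} = \left(160 - 6827\right) + 87 = -6667 + 87 = -6580$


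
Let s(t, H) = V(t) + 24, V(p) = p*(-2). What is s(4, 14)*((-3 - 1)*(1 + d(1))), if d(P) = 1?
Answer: -128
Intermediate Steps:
V(p) = -2*p
s(t, H) = 24 - 2*t (s(t, H) = -2*t + 24 = 24 - 2*t)
s(4, 14)*((-3 - 1)*(1 + d(1))) = (24 - 2*4)*((-3 - 1)*(1 + 1)) = (24 - 8)*(-4*2) = 16*(-8) = -128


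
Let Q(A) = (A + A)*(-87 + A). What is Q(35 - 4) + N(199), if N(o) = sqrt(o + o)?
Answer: -3472 + sqrt(398) ≈ -3452.1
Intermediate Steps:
N(o) = sqrt(2)*sqrt(o) (N(o) = sqrt(2*o) = sqrt(2)*sqrt(o))
Q(A) = 2*A*(-87 + A) (Q(A) = (2*A)*(-87 + A) = 2*A*(-87 + A))
Q(35 - 4) + N(199) = 2*(35 - 4)*(-87 + (35 - 4)) + sqrt(2)*sqrt(199) = 2*31*(-87 + 31) + sqrt(398) = 2*31*(-56) + sqrt(398) = -3472 + sqrt(398)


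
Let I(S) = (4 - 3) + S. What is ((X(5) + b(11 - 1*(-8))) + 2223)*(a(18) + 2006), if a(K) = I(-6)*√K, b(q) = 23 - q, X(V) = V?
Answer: 4477392 - 33480*√2 ≈ 4.4300e+6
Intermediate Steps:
I(S) = 1 + S
a(K) = -5*√K (a(K) = (1 - 6)*√K = -5*√K)
((X(5) + b(11 - 1*(-8))) + 2223)*(a(18) + 2006) = ((5 + (23 - (11 - 1*(-8)))) + 2223)*(-15*√2 + 2006) = ((5 + (23 - (11 + 8))) + 2223)*(-15*√2 + 2006) = ((5 + (23 - 1*19)) + 2223)*(-15*√2 + 2006) = ((5 + (23 - 19)) + 2223)*(2006 - 15*√2) = ((5 + 4) + 2223)*(2006 - 15*√2) = (9 + 2223)*(2006 - 15*√2) = 2232*(2006 - 15*√2) = 4477392 - 33480*√2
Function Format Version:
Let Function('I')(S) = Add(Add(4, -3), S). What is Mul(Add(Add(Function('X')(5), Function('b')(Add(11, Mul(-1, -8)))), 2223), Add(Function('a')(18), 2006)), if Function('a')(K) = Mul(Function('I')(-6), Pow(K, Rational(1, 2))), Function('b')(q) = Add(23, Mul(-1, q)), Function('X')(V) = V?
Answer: Add(4477392, Mul(-33480, Pow(2, Rational(1, 2)))) ≈ 4.4300e+6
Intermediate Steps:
Function('I')(S) = Add(1, S)
Function('a')(K) = Mul(-5, Pow(K, Rational(1, 2))) (Function('a')(K) = Mul(Add(1, -6), Pow(K, Rational(1, 2))) = Mul(-5, Pow(K, Rational(1, 2))))
Mul(Add(Add(Function('X')(5), Function('b')(Add(11, Mul(-1, -8)))), 2223), Add(Function('a')(18), 2006)) = Mul(Add(Add(5, Add(23, Mul(-1, Add(11, Mul(-1, -8))))), 2223), Add(Mul(-5, Pow(18, Rational(1, 2))), 2006)) = Mul(Add(Add(5, Add(23, Mul(-1, Add(11, 8)))), 2223), Add(Mul(-5, Mul(3, Pow(2, Rational(1, 2)))), 2006)) = Mul(Add(Add(5, Add(23, Mul(-1, 19))), 2223), Add(Mul(-15, Pow(2, Rational(1, 2))), 2006)) = Mul(Add(Add(5, Add(23, -19)), 2223), Add(2006, Mul(-15, Pow(2, Rational(1, 2))))) = Mul(Add(Add(5, 4), 2223), Add(2006, Mul(-15, Pow(2, Rational(1, 2))))) = Mul(Add(9, 2223), Add(2006, Mul(-15, Pow(2, Rational(1, 2))))) = Mul(2232, Add(2006, Mul(-15, Pow(2, Rational(1, 2))))) = Add(4477392, Mul(-33480, Pow(2, Rational(1, 2))))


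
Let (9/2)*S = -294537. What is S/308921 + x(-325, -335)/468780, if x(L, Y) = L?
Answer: -157863079/742646084 ≈ -0.21257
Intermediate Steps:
S = -196358/3 (S = (2/9)*(-294537) = -196358/3 ≈ -65453.)
S/308921 + x(-325, -335)/468780 = -196358/3/308921 - 325/468780 = -196358/3*1/308921 - 325*1/468780 = -196358/926763 - 5/7212 = -157863079/742646084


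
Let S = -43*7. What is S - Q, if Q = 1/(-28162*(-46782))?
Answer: -396559879885/1317474684 ≈ -301.00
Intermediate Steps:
S = -301
Q = 1/1317474684 (Q = -1/28162*(-1/46782) = 1/1317474684 ≈ 7.5903e-10)
S - Q = -301 - 1*1/1317474684 = -301 - 1/1317474684 = -396559879885/1317474684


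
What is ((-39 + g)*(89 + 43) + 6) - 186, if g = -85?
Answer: -16548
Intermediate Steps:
((-39 + g)*(89 + 43) + 6) - 186 = ((-39 - 85)*(89 + 43) + 6) - 186 = (-124*132 + 6) - 186 = (-16368 + 6) - 186 = -16362 - 186 = -16548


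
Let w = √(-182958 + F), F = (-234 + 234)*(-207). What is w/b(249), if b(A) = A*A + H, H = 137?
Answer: I*√182958/62138 ≈ 0.0068836*I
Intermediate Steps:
F = 0 (F = 0*(-207) = 0)
b(A) = 137 + A² (b(A) = A*A + 137 = A² + 137 = 137 + A²)
w = I*√182958 (w = √(-182958 + 0) = √(-182958) = I*√182958 ≈ 427.74*I)
w/b(249) = (I*√182958)/(137 + 249²) = (I*√182958)/(137 + 62001) = (I*√182958)/62138 = (I*√182958)*(1/62138) = I*√182958/62138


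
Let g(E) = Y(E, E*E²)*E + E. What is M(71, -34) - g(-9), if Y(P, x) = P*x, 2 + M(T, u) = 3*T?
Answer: 59269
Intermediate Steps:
M(T, u) = -2 + 3*T
g(E) = E + E⁵ (g(E) = (E*(E*E²))*E + E = (E*E³)*E + E = E⁴*E + E = E⁵ + E = E + E⁵)
M(71, -34) - g(-9) = (-2 + 3*71) - (-9 + (-9)⁵) = (-2 + 213) - (-9 - 59049) = 211 - 1*(-59058) = 211 + 59058 = 59269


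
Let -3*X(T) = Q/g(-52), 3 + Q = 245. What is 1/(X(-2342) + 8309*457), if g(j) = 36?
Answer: 54/205049381 ≈ 2.6335e-7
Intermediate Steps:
Q = 242 (Q = -3 + 245 = 242)
X(T) = -121/54 (X(T) = -242/(3*36) = -1/3*121/18 = -121/54)
1/(X(-2342) + 8309*457) = 1/(-121/54 + 8309*457) = 1/(-121/54 + 3797213) = 1/(205049381/54) = 54/205049381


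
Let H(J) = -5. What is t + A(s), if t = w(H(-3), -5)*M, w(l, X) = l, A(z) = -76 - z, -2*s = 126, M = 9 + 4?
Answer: -78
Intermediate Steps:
M = 13
s = -63 (s = -½*126 = -63)
t = -65 (t = -5*13 = -65)
t + A(s) = -65 + (-76 - 1*(-63)) = -65 + (-76 + 63) = -65 - 13 = -78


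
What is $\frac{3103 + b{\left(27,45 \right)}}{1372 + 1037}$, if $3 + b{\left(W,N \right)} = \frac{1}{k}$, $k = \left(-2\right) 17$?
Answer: $\frac{35133}{27302} \approx 1.2868$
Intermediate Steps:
$k = -34$
$b{\left(W,N \right)} = - \frac{103}{34}$ ($b{\left(W,N \right)} = -3 + \frac{1}{-34} = -3 - \frac{1}{34} = - \frac{103}{34}$)
$\frac{3103 + b{\left(27,45 \right)}}{1372 + 1037} = \frac{3103 - \frac{103}{34}}{1372 + 1037} = \frac{105399}{34 \cdot 2409} = \frac{105399}{34} \cdot \frac{1}{2409} = \frac{35133}{27302}$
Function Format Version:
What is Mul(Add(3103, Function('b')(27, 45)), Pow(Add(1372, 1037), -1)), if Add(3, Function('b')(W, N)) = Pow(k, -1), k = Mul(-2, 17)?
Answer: Rational(35133, 27302) ≈ 1.2868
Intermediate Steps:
k = -34
Function('b')(W, N) = Rational(-103, 34) (Function('b')(W, N) = Add(-3, Pow(-34, -1)) = Add(-3, Rational(-1, 34)) = Rational(-103, 34))
Mul(Add(3103, Function('b')(27, 45)), Pow(Add(1372, 1037), -1)) = Mul(Add(3103, Rational(-103, 34)), Pow(Add(1372, 1037), -1)) = Mul(Rational(105399, 34), Pow(2409, -1)) = Mul(Rational(105399, 34), Rational(1, 2409)) = Rational(35133, 27302)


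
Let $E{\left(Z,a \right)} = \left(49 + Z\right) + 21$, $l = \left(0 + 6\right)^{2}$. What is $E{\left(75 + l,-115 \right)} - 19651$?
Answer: $-19470$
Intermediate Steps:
$l = 36$ ($l = 6^{2} = 36$)
$E{\left(Z,a \right)} = 70 + Z$
$E{\left(75 + l,-115 \right)} - 19651 = \left(70 + \left(75 + 36\right)\right) - 19651 = \left(70 + 111\right) - 19651 = 181 - 19651 = -19470$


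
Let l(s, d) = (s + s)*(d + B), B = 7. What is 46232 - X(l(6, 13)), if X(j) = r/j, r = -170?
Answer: 1109585/24 ≈ 46233.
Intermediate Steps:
l(s, d) = 2*s*(7 + d) (l(s, d) = (s + s)*(d + 7) = (2*s)*(7 + d) = 2*s*(7 + d))
X(j) = -170/j
46232 - X(l(6, 13)) = 46232 - (-170)/(2*6*(7 + 13)) = 46232 - (-170)/(2*6*20) = 46232 - (-170)/240 = 46232 - 1*(-17/24) = 46232 + 17/24 = 1109585/24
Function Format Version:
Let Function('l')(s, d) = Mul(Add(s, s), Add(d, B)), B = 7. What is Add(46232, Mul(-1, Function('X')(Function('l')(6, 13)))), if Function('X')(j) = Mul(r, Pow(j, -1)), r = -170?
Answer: Rational(1109585, 24) ≈ 46233.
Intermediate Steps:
Function('l')(s, d) = Mul(2, s, Add(7, d)) (Function('l')(s, d) = Mul(Add(s, s), Add(d, 7)) = Mul(Mul(2, s), Add(7, d)) = Mul(2, s, Add(7, d)))
Function('X')(j) = Mul(-170, Pow(j, -1))
Add(46232, Mul(-1, Function('X')(Function('l')(6, 13)))) = Add(46232, Mul(-1, Mul(-170, Pow(Mul(2, 6, Add(7, 13)), -1)))) = Add(46232, Mul(-1, Mul(-170, Pow(Mul(2, 6, 20), -1)))) = Add(46232, Mul(-1, Mul(-170, Pow(240, -1)))) = Add(46232, Mul(-1, Mul(-170, Rational(1, 240)))) = Add(46232, Mul(-1, Rational(-17, 24))) = Add(46232, Rational(17, 24)) = Rational(1109585, 24)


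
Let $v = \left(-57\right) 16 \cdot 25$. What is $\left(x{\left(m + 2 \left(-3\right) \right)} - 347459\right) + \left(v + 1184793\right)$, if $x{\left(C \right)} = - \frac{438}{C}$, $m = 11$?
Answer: $\frac{4072232}{5} \approx 8.1445 \cdot 10^{5}$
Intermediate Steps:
$v = -22800$ ($v = \left(-912\right) 25 = -22800$)
$\left(x{\left(m + 2 \left(-3\right) \right)} - 347459\right) + \left(v + 1184793\right) = \left(- \frac{438}{11 + 2 \left(-3\right)} - 347459\right) + \left(-22800 + 1184793\right) = \left(- \frac{438}{11 - 6} - 347459\right) + 1161993 = \left(- \frac{438}{5} - 347459\right) + 1161993 = - \frac{1737733}{5} + 1161993 = \frac{4072232}{5}$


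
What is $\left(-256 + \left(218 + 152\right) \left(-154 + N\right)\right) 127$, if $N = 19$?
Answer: $-6376162$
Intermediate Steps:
$\left(-256 + \left(218 + 152\right) \left(-154 + N\right)\right) 127 = \left(-256 + \left(218 + 152\right) \left(-154 + 19\right)\right) 127 = \left(-256 + 370 \left(-135\right)\right) 127 = \left(-256 - 49950\right) 127 = \left(-50206\right) 127 = -6376162$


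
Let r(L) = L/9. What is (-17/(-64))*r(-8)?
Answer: -17/72 ≈ -0.23611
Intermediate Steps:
r(L) = L/9 (r(L) = L*(⅑) = L/9)
(-17/(-64))*r(-8) = (-17/(-64))*((⅑)*(-8)) = -17*(-1/64)*(-8/9) = (17/64)*(-8/9) = -17/72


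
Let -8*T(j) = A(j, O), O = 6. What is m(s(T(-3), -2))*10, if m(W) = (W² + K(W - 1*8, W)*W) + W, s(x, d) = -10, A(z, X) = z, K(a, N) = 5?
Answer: 400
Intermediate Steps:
T(j) = -j/8
m(W) = W² + 6*W (m(W) = (W² + 5*W) + W = W² + 6*W)
m(s(T(-3), -2))*10 = -10*(6 - 10)*10 = -10*(-4)*10 = 40*10 = 400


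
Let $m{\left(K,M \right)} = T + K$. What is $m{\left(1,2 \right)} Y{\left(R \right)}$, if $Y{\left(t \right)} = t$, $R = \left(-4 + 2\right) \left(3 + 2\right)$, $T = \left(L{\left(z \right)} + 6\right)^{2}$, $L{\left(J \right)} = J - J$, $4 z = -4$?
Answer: $-370$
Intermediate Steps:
$z = -1$ ($z = \frac{1}{4} \left(-4\right) = -1$)
$L{\left(J \right)} = 0$
$T = 36$ ($T = \left(0 + 6\right)^{2} = 6^{2} = 36$)
$R = -10$ ($R = \left(-2\right) 5 = -10$)
$m{\left(K,M \right)} = 36 + K$
$m{\left(1,2 \right)} Y{\left(R \right)} = \left(36 + 1\right) \left(-10\right) = 37 \left(-10\right) = -370$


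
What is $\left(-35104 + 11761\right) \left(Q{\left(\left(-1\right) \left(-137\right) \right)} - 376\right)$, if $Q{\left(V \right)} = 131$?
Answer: $5719035$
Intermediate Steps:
$\left(-35104 + 11761\right) \left(Q{\left(\left(-1\right) \left(-137\right) \right)} - 376\right) = \left(-35104 + 11761\right) \left(131 - 376\right) = \left(-23343\right) \left(-245\right) = 5719035$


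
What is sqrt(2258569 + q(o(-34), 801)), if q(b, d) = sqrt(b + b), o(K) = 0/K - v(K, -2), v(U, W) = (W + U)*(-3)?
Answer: sqrt(2258569 + 6*I*sqrt(6)) ≈ 1502.9 + 0.005*I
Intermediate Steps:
v(U, W) = -3*U - 3*W (v(U, W) = (U + W)*(-3) = -3*U - 3*W)
o(K) = -6 + 3*K (o(K) = 0/K - (-3*K - 3*(-2)) = 0 - (-3*K + 6) = 0 - (6 - 3*K) = 0 + (-6 + 3*K) = -6 + 3*K)
q(b, d) = sqrt(2)*sqrt(b) (q(b, d) = sqrt(2*b) = sqrt(2)*sqrt(b))
sqrt(2258569 + q(o(-34), 801)) = sqrt(2258569 + sqrt(2)*sqrt(-6 + 3*(-34))) = sqrt(2258569 + sqrt(2)*sqrt(-6 - 102)) = sqrt(2258569 + sqrt(2)*sqrt(-108)) = sqrt(2258569 + sqrt(2)*(6*I*sqrt(3))) = sqrt(2258569 + 6*I*sqrt(6))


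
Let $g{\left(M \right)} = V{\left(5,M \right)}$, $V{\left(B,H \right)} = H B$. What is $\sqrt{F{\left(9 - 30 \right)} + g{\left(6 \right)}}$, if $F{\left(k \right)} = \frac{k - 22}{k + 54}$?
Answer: $\frac{\sqrt{31251}}{33} \approx 5.357$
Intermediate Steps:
$V{\left(B,H \right)} = B H$
$g{\left(M \right)} = 5 M$
$F{\left(k \right)} = \frac{-22 + k}{54 + k}$
$\sqrt{F{\left(9 - 30 \right)} + g{\left(6 \right)}} = \sqrt{\frac{-22 + \left(9 - 30\right)}{54 + \left(9 - 30\right)} + 5 \cdot 6} = \sqrt{\frac{-22 - 21}{54 - 21} + 30} = \sqrt{\frac{1}{33} \left(-43\right) + 30} = \sqrt{- \frac{43}{33} + 30} = \sqrt{\frac{947}{33}} = \frac{\sqrt{31251}}{33}$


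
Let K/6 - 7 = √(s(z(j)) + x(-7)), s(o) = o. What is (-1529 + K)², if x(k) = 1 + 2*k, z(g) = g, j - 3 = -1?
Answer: 2210773 - 17844*I*√11 ≈ 2.2108e+6 - 59182.0*I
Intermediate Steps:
j = 2 (j = 3 - 1 = 2)
K = 42 + 6*I*√11 (K = 42 + 6*√(2 + (1 + 2*(-7))) = 42 + 6*√(2 + (1 - 14)) = 42 + 6*√(2 - 13) = 42 + 6*√(-11) = 42 + 6*(I*√11) = 42 + 6*I*√11 ≈ 42.0 + 19.9*I)
(-1529 + K)² = (-1529 + (42 + 6*I*√11))² = (-1487 + 6*I*√11)²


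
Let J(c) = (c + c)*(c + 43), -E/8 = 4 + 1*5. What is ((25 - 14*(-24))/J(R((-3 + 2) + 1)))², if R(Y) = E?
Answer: 130321/17438976 ≈ 0.0074730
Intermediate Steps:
E = -72 (E = -8*(4 + 1*5) = -8*(4 + 5) = -8*9 = -72)
R(Y) = -72
J(c) = 2*c*(43 + c) (J(c) = (2*c)*(43 + c) = 2*c*(43 + c))
((25 - 14*(-24))/J(R((-3 + 2) + 1)))² = ((25 - 14*(-24))/((2*(-72)*(43 - 72))))² = ((25 + 336)/((2*(-72)*(-29))))² = (361/4176)² = 130321/17438976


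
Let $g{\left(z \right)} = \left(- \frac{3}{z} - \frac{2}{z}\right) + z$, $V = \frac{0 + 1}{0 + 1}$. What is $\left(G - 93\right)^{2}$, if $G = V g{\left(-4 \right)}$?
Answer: $\frac{146689}{16} \approx 9168.1$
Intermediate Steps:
$V = 1$ ($V = 1 \cdot 1^{-1} = 1 \cdot 1 = 1$)
$g{\left(z \right)} = z - \frac{5}{z}$ ($g{\left(z \right)} = - \frac{5}{z} + z = z - \frac{5}{z}$)
$G = - \frac{11}{4}$ ($G = 1 \left(-4 - \frac{5}{-4}\right) = 1 \left(-4 - - \frac{5}{4}\right) = 1 \left(-4 + \frac{5}{4}\right) = 1 \left(- \frac{11}{4}\right) = - \frac{11}{4} \approx -2.75$)
$\left(G - 93\right)^{2} = \left(- \frac{11}{4} - 93\right)^{2} = \left(- \frac{383}{4}\right)^{2} = \frac{146689}{16}$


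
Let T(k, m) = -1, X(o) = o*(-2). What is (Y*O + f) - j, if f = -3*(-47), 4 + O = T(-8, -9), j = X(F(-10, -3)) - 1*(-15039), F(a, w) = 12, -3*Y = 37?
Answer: -44437/3 ≈ -14812.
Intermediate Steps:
Y = -37/3 (Y = -⅓*37 = -37/3 ≈ -12.333)
X(o) = -2*o
j = 15015 (j = -2*12 - 1*(-15039) = -24 + 15039 = 15015)
O = -5 (O = -4 - 1 = -5)
f = 141
(Y*O + f) - j = (-37/3*(-5) + 141) - 1*15015 = (185/3 + 141) - 15015 = 608/3 - 15015 = -44437/3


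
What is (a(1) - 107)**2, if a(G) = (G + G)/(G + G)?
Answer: 11236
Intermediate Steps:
a(G) = 1 (a(G) = (2*G)/((2*G)) = (2*G)*(1/(2*G)) = 1)
(a(1) - 107)**2 = (1 - 107)**2 = (-106)**2 = 11236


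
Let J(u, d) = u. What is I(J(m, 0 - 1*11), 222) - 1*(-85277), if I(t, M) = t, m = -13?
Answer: 85264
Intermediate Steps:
I(J(m, 0 - 1*11), 222) - 1*(-85277) = -13 - 1*(-85277) = -13 + 85277 = 85264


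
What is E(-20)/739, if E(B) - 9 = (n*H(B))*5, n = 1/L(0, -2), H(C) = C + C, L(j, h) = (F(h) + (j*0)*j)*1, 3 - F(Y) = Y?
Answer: -31/739 ≈ -0.041949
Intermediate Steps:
F(Y) = 3 - Y
L(j, h) = 3 - h (L(j, h) = ((3 - h) + (j*0)*j)*1 = ((3 - h) + 0*j)*1 = ((3 - h) + 0)*1 = (3 - h)*1 = 3 - h)
H(C) = 2*C
n = ⅕ (n = 1/(3 - 1*(-2)) = 1/(3 + 2) = 1/5 = ⅕ ≈ 0.20000)
E(B) = 9 + 2*B (E(B) = 9 + ((2*B)/5)*5 = 9 + (2*B/5)*5 = 9 + 2*B)
E(-20)/739 = (9 + 2*(-20))/739 = (9 - 40)*(1/739) = -31*1/739 = -31/739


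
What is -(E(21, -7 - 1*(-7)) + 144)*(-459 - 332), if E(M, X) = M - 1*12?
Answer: 121023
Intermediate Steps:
E(M, X) = -12 + M (E(M, X) = M - 12 = -12 + M)
-(E(21, -7 - 1*(-7)) + 144)*(-459 - 332) = -((-12 + 21) + 144)*(-459 - 332) = -(9 + 144)*(-791) = -153*(-791) = -1*(-121023) = 121023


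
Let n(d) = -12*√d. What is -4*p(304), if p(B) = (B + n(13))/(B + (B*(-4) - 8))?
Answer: 152/115 - 6*√13/115 ≈ 1.1336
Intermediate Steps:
p(B) = (B - 12*√13)/(-8 - 3*B) (p(B) = (B - 12*√13)/(B + (B*(-4) - 8)) = (B - 12*√13)/(B + (-4*B - 8)) = (B - 12*√13)/(B + (-8 - 4*B)) = (B - 12*√13)/(-8 - 3*B))
-4*p(304) = -4*(-1*304 + 12*√13)/(8 + 3*304) = -4*(-304 + 12*√13)/(8 + 912) = -4*(-304 + 12*√13)/920 = -(-304 + 12*√13)/230 = -4*(-38/115 + 3*√13/230) = 152/115 - 6*√13/115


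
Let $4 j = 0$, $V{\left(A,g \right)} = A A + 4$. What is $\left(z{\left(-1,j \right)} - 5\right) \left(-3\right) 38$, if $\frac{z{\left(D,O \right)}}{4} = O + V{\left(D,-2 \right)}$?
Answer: $-1710$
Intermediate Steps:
$V{\left(A,g \right)} = 4 + A^{2}$ ($V{\left(A,g \right)} = A^{2} + 4 = 4 + A^{2}$)
$j = 0$ ($j = \frac{1}{4} \cdot 0 = 0$)
$z{\left(D,O \right)} = 16 + 4 O + 4 D^{2}$ ($z{\left(D,O \right)} = 4 \left(O + \left(4 + D^{2}\right)\right) = 4 \left(4 + O + D^{2}\right) = 16 + 4 O + 4 D^{2}$)
$\left(z{\left(-1,j \right)} - 5\right) \left(-3\right) 38 = \left(\left(16 + 4 \cdot 0 + 4 \left(-1\right)^{2}\right) - 5\right) \left(-3\right) 38 = \left(\left(16 + 0 + 4 \cdot 1\right) - 5\right) \left(-3\right) 38 = \left(\left(16 + 0 + 4\right) - 5\right) \left(-3\right) 38 = \left(20 - 5\right) \left(-3\right) 38 = 15 \left(-3\right) 38 = \left(-45\right) 38 = -1710$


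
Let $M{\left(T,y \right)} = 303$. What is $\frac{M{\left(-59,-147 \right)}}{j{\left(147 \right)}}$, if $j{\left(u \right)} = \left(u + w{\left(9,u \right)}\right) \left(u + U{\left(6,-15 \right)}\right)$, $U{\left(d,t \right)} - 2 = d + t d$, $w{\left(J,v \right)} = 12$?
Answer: $\frac{101}{3445} \approx 0.029318$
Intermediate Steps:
$U{\left(d,t \right)} = 2 + d + d t$ ($U{\left(d,t \right)} = 2 + \left(d + t d\right) = 2 + \left(d + d t\right) = 2 + d + d t$)
$j{\left(u \right)} = \left(-82 + u\right) \left(12 + u\right)$ ($j{\left(u \right)} = \left(u + 12\right) \left(u + \left(2 + 6 + 6 \left(-15\right)\right)\right) = \left(12 + u\right) \left(u + \left(2 + 6 - 90\right)\right) = \left(12 + u\right) \left(u - 82\right) = \left(12 + u\right) \left(-82 + u\right) = \left(-82 + u\right) \left(12 + u\right)$)
$\frac{M{\left(-59,-147 \right)}}{j{\left(147 \right)}} = \frac{303}{-984 + 147^{2} - 10290} = \frac{303}{-984 + 21609 - 10290} = \frac{303}{10335} = 303 \cdot \frac{1}{10335} = \frac{101}{3445}$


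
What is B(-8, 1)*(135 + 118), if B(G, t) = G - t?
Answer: -2277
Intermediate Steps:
B(-8, 1)*(135 + 118) = (-8 - 1*1)*(135 + 118) = (-8 - 1)*253 = -9*253 = -2277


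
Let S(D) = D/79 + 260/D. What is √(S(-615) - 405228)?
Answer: 7*I*√780866097657/9717 ≈ 636.58*I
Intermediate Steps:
S(D) = 260/D + D/79 (S(D) = D*(1/79) + 260/D = D/79 + 260/D = 260/D + D/79)
√(S(-615) - 405228) = √((260/(-615) + (1/79)*(-615)) - 405228) = √((260*(-1/615) - 615/79) - 405228) = √((-52/123 - 615/79) - 405228) = √(-79753/9717 - 405228) = √(-3937680229/9717) = 7*I*√780866097657/9717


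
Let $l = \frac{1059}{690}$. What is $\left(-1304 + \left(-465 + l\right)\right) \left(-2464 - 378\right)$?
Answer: $\frac{577660657}{115} \approx 5.0231 \cdot 10^{6}$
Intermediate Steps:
$l = \frac{353}{230}$ ($l = 1059 \cdot \frac{1}{690} = \frac{353}{230} \approx 1.5348$)
$\left(-1304 + \left(-465 + l\right)\right) \left(-2464 - 378\right) = \left(-1304 + \left(-465 + \frac{353}{230}\right)\right) \left(-2464 - 378\right) = \left(-1304 - \frac{106597}{230}\right) \left(-2842\right) = \left(- \frac{406517}{230}\right) \left(-2842\right) = \frac{577660657}{115}$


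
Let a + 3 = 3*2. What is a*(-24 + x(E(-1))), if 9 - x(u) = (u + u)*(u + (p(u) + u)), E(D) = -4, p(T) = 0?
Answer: -237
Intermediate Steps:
x(u) = 9 - 4*u² (x(u) = 9 - (u + u)*(u + (0 + u)) = 9 - 2*u*(u + u) = 9 - 2*u*2*u = 9 - 4*u²)
a = 3 (a = -3 + 3*2 = -3 + 6 = 3)
a*(-24 + x(E(-1))) = 3*(-24 + (9 - 4*(-4)²)) = 3*(-24 + (9 - 4*16)) = 3*(-24 + (9 - 64)) = 3*(-24 - 55) = 3*(-79) = -237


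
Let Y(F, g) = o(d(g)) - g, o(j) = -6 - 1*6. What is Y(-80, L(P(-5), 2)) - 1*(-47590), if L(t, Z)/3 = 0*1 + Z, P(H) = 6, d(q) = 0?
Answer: 47572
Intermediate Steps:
o(j) = -12 (o(j) = -6 - 6 = -12)
L(t, Z) = 3*Z (L(t, Z) = 3*(0*1 + Z) = 3*(0 + Z) = 3*Z)
Y(F, g) = -12 - g
Y(-80, L(P(-5), 2)) - 1*(-47590) = (-12 - 3*2) - 1*(-47590) = (-12 - 1*6) + 47590 = (-12 - 6) + 47590 = -18 + 47590 = 47572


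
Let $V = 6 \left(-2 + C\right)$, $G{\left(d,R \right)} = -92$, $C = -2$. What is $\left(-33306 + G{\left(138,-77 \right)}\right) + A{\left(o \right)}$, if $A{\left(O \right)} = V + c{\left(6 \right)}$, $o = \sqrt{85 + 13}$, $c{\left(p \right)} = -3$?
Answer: $-33425$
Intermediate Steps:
$V = -24$ ($V = 6 \left(-2 - 2\right) = 6 \left(-4\right) = -24$)
$o = 7 \sqrt{2}$ ($o = \sqrt{98} = 7 \sqrt{2} \approx 9.8995$)
$A{\left(O \right)} = -27$ ($A{\left(O \right)} = -24 - 3 = -27$)
$\left(-33306 + G{\left(138,-77 \right)}\right) + A{\left(o \right)} = \left(-33306 - 92\right) - 27 = -33398 - 27 = -33425$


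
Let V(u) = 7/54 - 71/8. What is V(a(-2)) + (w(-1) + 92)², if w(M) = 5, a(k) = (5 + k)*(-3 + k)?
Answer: 2030455/216 ≈ 9400.3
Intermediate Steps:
a(k) = (-3 + k)*(5 + k)
V(u) = -1889/216 (V(u) = 7*(1/54) - 71*⅛ = 7/54 - 71/8 = -1889/216)
V(a(-2)) + (w(-1) + 92)² = -1889/216 + (5 + 92)² = -1889/216 + 97² = -1889/216 + 9409 = 2030455/216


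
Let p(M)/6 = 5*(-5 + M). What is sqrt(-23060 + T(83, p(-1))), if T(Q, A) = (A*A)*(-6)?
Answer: 2*I*sqrt(54365) ≈ 466.33*I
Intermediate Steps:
p(M) = -150 + 30*M (p(M) = 6*(5*(-5 + M)) = 6*(-25 + 5*M) = -150 + 30*M)
T(Q, A) = -6*A**2 (T(Q, A) = A**2*(-6) = -6*A**2)
sqrt(-23060 + T(83, p(-1))) = sqrt(-23060 - 6*(-150 + 30*(-1))**2) = sqrt(-23060 - 6*(-150 - 30)**2) = sqrt(-23060 - 6*(-180)**2) = sqrt(-23060 - 6*32400) = sqrt(-23060 - 194400) = sqrt(-217460) = 2*I*sqrt(54365)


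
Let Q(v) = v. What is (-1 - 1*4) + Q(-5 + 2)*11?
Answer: -38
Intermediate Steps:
(-1 - 1*4) + Q(-5 + 2)*11 = (-1 - 1*4) + (-5 + 2)*11 = (-1 - 4) - 3*11 = -5 - 33 = -38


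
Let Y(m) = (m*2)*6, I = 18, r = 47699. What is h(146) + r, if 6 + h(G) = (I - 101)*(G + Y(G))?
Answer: -109841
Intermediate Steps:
Y(m) = 12*m (Y(m) = (2*m)*6 = 12*m)
h(G) = -6 - 1079*G (h(G) = -6 + (18 - 101)*(G + 12*G) = -6 - 1079*G)
h(146) + r = (-6 - 1079*146) + 47699 = (-6 - 157534) + 47699 = -157540 + 47699 = -109841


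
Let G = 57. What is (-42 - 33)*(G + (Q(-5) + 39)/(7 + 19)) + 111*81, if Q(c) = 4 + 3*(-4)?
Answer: 120291/26 ≈ 4626.6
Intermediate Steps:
Q(c) = -8 (Q(c) = 4 - 12 = -8)
(-42 - 33)*(G + (Q(-5) + 39)/(7 + 19)) + 111*81 = (-42 - 33)*(57 + (-8 + 39)/(7 + 19)) + 111*81 = -75*(57 + 31/26) + 8991 = -75*1513/26 + 8991 = -113475/26 + 8991 = 120291/26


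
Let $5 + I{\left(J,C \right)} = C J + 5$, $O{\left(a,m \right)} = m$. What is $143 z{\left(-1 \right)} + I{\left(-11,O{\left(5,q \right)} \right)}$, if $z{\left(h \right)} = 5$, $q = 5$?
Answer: $660$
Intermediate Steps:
$I{\left(J,C \right)} = C J$ ($I{\left(J,C \right)} = -5 + \left(C J + 5\right) = -5 + \left(5 + C J\right) = C J$)
$143 z{\left(-1 \right)} + I{\left(-11,O{\left(5,q \right)} \right)} = 143 \cdot 5 + 5 \left(-11\right) = 715 - 55 = 660$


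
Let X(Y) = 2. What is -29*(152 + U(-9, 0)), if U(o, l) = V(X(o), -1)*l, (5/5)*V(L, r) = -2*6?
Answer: -4408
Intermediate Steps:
V(L, r) = -12 (V(L, r) = -2*6 = -12)
U(o, l) = -12*l
-29*(152 + U(-9, 0)) = -29*(152 - 12*0) = -29*(152 + 0) = -29*152 = -4408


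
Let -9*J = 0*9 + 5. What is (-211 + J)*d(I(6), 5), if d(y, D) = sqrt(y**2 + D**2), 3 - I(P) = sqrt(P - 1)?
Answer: -1904*sqrt(39 - 6*sqrt(5))/9 ≈ -1070.1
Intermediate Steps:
I(P) = 3 - sqrt(-1 + P) (I(P) = 3 - sqrt(P - 1) = 3 - sqrt(-1 + P))
d(y, D) = sqrt(D**2 + y**2)
J = -5/9 (J = -(0*9 + 5)/9 = -(0 + 5)/9 = -1/9*5 = -5/9 ≈ -0.55556)
(-211 + J)*d(I(6), 5) = (-211 - 5/9)*sqrt(5**2 + (3 - sqrt(-1 + 6))**2) = -1904*sqrt(25 + (3 - sqrt(5))**2)/9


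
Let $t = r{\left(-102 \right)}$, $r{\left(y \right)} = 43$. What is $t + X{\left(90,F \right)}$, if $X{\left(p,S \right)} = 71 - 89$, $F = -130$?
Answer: $25$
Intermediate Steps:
$X{\left(p,S \right)} = -18$
$t = 43$
$t + X{\left(90,F \right)} = 43 - 18 = 25$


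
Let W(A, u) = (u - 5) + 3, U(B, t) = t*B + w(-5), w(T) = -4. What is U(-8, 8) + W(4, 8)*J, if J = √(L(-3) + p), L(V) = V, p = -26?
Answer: -68 + 6*I*√29 ≈ -68.0 + 32.311*I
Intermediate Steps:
U(B, t) = -4 + B*t (U(B, t) = t*B - 4 = B*t - 4 = -4 + B*t)
W(A, u) = -2 + u (W(A, u) = (-5 + u) + 3 = -2 + u)
J = I*√29 (J = √(-3 - 26) = √(-29) = I*√29 ≈ 5.3852*I)
U(-8, 8) + W(4, 8)*J = (-4 - 8*8) + (-2 + 8)*(I*√29) = (-4 - 64) + 6*(I*√29) = -68 + 6*I*√29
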